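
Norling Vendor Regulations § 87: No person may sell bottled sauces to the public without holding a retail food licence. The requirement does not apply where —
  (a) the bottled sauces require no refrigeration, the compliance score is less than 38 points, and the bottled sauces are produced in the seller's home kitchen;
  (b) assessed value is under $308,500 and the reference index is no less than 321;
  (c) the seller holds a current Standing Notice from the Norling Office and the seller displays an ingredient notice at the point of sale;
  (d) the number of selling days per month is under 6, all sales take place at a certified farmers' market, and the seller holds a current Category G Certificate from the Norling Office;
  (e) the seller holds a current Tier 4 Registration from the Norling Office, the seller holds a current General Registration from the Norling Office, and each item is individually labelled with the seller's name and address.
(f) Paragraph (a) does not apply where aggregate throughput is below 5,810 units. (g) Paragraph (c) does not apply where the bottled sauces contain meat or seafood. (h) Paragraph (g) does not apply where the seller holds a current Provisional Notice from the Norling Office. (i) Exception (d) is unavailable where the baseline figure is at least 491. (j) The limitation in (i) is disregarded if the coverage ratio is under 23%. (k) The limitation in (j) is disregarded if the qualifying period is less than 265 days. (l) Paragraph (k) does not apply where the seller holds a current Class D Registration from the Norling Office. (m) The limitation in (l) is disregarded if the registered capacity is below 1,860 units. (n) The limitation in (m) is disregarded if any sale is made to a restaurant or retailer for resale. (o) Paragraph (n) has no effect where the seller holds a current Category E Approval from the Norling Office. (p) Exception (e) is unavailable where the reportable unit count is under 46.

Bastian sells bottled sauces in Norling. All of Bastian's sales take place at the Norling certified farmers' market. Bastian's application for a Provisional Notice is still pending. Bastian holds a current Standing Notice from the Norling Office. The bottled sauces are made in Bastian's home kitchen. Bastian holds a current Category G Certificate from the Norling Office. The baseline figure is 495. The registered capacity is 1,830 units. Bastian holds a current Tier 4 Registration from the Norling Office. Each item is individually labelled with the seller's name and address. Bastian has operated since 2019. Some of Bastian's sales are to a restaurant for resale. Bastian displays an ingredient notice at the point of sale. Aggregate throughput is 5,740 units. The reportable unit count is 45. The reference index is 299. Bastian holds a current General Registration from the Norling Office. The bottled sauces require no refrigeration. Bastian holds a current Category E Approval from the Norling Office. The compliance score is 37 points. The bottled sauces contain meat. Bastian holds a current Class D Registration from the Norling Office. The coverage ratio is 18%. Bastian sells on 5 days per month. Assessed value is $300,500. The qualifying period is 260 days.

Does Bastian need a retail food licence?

Yes — Bastian must hold a retail food licence.

All of (a)'s requirements are met (the bottled sauces are shelf-stable; the compliance score is 37 points, less than the 38 points limit; the bottled sauces are home-kitchen produced). Turning to paragraph (f): (f) operates against (a): aggregate throughput is 5,740 units, below the 5,810 units limit. So (a) is unavailable.
Exception (b) requires that the reference index is no less than 321; but the reference index is 299, short of 321, so (b) is unavailable.
Exception (c): a current Standing Notice is held; an ingredient notice is displayed — every condition holds. Turning to paragraphs (g)–(h): (g) operates — the bottled sauces contain meat. (h), which would lift (g), is not triggered — the Provisional Notice is not current. So (c) is unavailable.
All of (d)'s requirements are met (the number of selling days per month is 5, under the 6 limit; all sales are at a certified farmers' market; a current Category G Certificate is held). But: (i) operates against (d): the baseline figure is 495, meeting the 491 threshold. (j) is engaged (the coverage ratio is 18%, under the 23% limit), but is set aside by (k): (k) operates against (j): the qualifying period is 260 days, less than the 265 days limit. (l) operates (a current Class D Registration is held), but is itself disapplied by (m): (m) operates against (l): the registered capacity is 1,830 units, below the 1,860 units limit. (n) would limit (m) — some sales are to a restaurant for resale — but (o) sets (n) aside: (o) is engaged — a current Category E Approval is held. (d) is therefore removed.
Exception (e)'s conditions are all satisfied: a current Tier 4 Registration is held; a current General Registration is held; items are individually labelled. But: (p) operates against (e): the reportable unit count is 45, under the 46 limit. So (e) is unavailable.
No exception is made out. Bastian falls within the general rule.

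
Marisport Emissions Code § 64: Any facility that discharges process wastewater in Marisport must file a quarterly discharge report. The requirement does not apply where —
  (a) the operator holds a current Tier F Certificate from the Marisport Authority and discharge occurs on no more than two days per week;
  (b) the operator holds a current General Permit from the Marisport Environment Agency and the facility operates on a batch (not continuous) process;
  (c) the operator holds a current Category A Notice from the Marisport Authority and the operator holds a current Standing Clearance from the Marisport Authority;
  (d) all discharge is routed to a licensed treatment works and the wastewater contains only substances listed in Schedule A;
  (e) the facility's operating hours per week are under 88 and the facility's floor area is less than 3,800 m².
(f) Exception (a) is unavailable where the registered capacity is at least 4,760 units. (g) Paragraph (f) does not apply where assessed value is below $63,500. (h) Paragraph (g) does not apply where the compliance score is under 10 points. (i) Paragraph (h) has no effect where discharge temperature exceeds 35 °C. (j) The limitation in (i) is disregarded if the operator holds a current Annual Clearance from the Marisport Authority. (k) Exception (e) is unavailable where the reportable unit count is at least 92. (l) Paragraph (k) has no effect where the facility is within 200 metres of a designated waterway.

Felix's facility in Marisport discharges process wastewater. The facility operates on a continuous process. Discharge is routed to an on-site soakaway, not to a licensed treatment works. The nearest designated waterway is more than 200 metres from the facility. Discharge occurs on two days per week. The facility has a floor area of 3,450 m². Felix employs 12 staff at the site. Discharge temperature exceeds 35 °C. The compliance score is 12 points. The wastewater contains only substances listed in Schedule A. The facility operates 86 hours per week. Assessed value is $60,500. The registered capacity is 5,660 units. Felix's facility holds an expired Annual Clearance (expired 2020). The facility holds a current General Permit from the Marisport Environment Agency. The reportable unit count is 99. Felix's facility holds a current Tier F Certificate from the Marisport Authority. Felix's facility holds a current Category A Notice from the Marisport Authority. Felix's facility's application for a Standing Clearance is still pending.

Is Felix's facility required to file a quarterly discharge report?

No — exception (a) applies; Felix's facility is not required to file a quarterly discharge report.

Exception (a)'s conditions are all satisfied: a current Tier F Certificate is held; discharge occurs on no more than two days per week. Under paragraphs (f)–(j): (f) operates (the registered capacity is 5,660 units, meeting the 4,760 units threshold), but yields to (g): (g) operates against (f): assessed value is $60,500, below the $63,500 limit. (h) does not operate here (the compliance score is 12 points, not under 10 points), so (g) stands. (a) remains available.
Exception (b) does not apply: the facility operates on a continuous process.
Exception (c) requires that the operator holds a current Standing Clearance from the Marisport Authority; but there is no Standing Clearance in force, so (c) is unavailable.
Exception (d) requires that all discharge is routed to a licensed treatment works; but discharge is not routed to a licensed treatment works, so (d) is unavailable.
All of (e)'s requirements are met (the facility's operating hours per week are 86, under the 88 limit; the facility's floor area is 3,450 m², less than the 3,800 m² limit). But applying paragraphs (k)–(l): (k) operates against (e): the reportable unit count is 99, meeting the 92 threshold. (l), which would lift (k), is inapplicable — the facility is more than 200 m from any designated waterway. Exception (e) does not apply.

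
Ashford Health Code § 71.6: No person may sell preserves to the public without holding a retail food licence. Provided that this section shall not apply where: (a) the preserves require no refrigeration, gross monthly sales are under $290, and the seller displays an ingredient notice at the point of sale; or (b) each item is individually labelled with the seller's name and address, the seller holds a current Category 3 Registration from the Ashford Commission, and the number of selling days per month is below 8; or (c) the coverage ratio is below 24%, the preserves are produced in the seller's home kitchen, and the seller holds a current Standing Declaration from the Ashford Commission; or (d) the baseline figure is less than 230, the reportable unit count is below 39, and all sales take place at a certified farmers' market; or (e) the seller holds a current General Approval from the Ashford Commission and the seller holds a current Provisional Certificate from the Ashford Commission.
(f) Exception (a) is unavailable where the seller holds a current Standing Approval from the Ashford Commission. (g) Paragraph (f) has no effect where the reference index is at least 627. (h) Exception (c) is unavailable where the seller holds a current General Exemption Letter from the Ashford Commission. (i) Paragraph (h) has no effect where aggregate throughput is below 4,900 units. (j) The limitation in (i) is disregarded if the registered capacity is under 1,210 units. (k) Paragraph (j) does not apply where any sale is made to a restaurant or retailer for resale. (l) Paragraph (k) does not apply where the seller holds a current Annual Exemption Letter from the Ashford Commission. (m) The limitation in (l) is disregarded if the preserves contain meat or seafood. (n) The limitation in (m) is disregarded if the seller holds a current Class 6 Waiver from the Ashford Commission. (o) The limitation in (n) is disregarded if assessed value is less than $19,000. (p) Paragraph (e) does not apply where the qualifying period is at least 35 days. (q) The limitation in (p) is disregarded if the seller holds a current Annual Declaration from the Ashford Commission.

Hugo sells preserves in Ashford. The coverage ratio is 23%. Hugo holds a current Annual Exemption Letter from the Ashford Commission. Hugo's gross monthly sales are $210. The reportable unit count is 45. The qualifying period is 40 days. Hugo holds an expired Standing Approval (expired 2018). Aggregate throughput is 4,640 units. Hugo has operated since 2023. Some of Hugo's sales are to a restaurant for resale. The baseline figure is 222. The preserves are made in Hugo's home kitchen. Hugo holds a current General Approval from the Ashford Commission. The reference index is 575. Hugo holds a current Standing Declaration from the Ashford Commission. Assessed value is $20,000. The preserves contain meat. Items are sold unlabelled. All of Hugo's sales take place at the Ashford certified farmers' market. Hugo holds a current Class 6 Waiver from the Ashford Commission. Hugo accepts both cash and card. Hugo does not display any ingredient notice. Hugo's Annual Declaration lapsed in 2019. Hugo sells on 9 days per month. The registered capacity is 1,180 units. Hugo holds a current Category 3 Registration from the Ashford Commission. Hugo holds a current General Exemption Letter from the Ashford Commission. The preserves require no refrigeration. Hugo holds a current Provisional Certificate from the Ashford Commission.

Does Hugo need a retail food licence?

Yes — Hugo must hold a retail food licence.

Exception (a) does not apply: no ingredient notice is displayed.
Exception (b) does not apply: items are sold unlabelled.
Exception (c) is satisfied on its face — the coverage ratio is 23%, below the 24% limit; the preserves are home-kitchen produced; a current Standing Declaration is held. However, paragraphs (h)–(o) must be considered: (h) operates against (c): a current General Exemption Letter is held. (i) would limit (h) — aggregate throughput is 4,640 units, below the 4,900 units limit — but (j) sets (i) aside: (j) operates — the registered capacity is 1,180 units, under the 1,210 units limit. (k) would limit (j) — some sales are to a restaurant for resale — but (l) sets (k) aside: (l) operates against (k): a current Annual Exemption Letter is held. (m) would limit (l) — the preserves contain meat — but (n) sets (m) aside: (n) operates against (m): a current Class 6 Waiver is held. (o), which would lift (n), is not engaged — assessed value is $20,000, not less than $19,000. So (c) is unavailable.
Exception (d) fails — the reportable unit count is 45, not below 39.
Exception (e)'s conditions are all satisfied: a current General Approval is held; a current Provisional Certificate is held. But: (p) is triggered — the qualifying period is 40 days, meeting the 35 days threshold. (q) is inapplicable (no current Annual Declaration is held), so (p) stands. So (e) is unavailable.
No exception applies. The general rule governs.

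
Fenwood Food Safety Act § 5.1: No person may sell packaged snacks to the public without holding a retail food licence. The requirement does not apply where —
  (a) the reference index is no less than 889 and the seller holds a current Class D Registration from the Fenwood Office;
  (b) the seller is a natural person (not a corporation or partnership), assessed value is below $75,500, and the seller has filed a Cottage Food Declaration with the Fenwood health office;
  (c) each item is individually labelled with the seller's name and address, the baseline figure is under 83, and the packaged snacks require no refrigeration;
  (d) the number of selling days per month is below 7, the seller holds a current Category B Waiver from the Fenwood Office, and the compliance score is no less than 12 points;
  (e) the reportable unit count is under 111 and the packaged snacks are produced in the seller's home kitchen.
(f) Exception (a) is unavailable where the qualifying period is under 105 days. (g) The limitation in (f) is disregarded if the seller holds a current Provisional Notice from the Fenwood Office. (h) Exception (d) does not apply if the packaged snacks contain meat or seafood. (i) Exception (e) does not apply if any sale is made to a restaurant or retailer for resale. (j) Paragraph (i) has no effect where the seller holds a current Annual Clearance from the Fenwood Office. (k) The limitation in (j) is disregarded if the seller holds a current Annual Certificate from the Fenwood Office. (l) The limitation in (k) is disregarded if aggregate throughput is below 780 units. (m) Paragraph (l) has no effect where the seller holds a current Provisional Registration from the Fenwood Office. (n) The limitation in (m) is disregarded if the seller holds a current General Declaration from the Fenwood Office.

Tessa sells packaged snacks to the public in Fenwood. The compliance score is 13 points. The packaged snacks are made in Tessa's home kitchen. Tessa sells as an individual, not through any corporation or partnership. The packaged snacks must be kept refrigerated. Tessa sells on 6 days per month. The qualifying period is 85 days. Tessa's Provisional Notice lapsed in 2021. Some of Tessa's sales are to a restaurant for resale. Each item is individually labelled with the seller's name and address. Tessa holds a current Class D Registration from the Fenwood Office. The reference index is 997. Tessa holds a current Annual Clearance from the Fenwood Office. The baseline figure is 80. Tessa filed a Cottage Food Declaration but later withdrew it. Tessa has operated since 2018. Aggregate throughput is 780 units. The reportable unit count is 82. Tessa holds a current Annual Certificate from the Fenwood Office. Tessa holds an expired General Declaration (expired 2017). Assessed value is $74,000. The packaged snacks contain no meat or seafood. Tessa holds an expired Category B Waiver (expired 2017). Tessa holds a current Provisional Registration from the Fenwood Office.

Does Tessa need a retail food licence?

Exception (a) is satisfied on its face — the reference index is 997, meeting the 889 threshold; a current Class D Registration is held. However, paragraphs (f)–(g) must be considered: (f) operates against (a): the qualifying period is 85 days, under the 105 days limit. (g), which would lift (f), does not operate here — the Provisional Notice is not current. (a) is therefore removed.
Exception (b) does not apply: the Cottage Food Declaration was withdrawn.
Exception (c) fails — the packaged snacks require refrigeration.
Exception (d) fails — the Category B Waiver is not current.
All of (e)'s requirements are met (the reportable unit count is 82, under the 111 limit; the packaged snacks are home-kitchen produced). Turning to paragraphs (i)–(n): (i) operates against (e): some sales are to a restaurant for resale. (j) applies (a current Annual Clearance is held), but is set aside by (k): (k) is engaged — a current Annual Certificate is held. (l), which would lift (k), is not triggered — aggregate throughput is 780 units, not below 780 units. So (e) is unavailable.
None of the exceptions is available; § 5.1 applies in full.

Yes — Tessa must hold a retail food licence.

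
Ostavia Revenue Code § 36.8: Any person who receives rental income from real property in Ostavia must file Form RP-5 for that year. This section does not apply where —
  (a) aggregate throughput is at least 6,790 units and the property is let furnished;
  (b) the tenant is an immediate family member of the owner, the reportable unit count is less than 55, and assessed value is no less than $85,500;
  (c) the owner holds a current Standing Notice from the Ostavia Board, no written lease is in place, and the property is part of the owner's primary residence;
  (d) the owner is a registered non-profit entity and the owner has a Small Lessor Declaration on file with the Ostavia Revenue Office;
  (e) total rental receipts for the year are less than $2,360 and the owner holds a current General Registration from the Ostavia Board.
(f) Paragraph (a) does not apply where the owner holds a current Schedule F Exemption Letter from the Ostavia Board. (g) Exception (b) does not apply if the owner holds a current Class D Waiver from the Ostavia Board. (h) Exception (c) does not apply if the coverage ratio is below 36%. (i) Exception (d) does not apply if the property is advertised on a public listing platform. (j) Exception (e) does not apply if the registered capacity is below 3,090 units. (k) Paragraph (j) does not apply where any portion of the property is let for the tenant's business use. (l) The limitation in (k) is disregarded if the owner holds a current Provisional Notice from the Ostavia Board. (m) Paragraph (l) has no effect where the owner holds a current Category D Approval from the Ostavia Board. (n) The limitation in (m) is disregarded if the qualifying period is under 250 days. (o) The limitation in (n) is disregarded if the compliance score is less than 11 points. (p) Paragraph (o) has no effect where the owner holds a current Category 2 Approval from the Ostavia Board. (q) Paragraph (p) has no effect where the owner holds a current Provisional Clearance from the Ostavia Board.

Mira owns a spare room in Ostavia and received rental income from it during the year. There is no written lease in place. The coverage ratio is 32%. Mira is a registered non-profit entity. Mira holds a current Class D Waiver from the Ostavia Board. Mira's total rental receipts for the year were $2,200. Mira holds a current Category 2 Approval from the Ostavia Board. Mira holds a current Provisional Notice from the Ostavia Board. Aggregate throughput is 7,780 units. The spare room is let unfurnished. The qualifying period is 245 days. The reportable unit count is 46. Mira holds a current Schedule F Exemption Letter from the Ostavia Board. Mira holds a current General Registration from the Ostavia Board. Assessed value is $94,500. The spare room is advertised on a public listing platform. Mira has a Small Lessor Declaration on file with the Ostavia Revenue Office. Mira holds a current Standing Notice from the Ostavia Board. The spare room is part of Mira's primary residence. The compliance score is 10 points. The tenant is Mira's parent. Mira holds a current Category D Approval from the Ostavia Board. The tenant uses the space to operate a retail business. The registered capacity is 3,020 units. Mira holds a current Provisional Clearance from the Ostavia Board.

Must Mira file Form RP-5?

Exception (a) fails — the property is let unfurnished.
Exception (b)'s conditions are all satisfied: the tenant is an immediate family member; the reportable unit count is 46, less than the 55 limit; assessed value is $94,500, meeting the $85,500 threshold. But applying paragraph (g): (g) applies — a current Class D Waiver is held. (b) is therefore removed.
All of (c)'s requirements are met (a current Standing Notice is held; there is no written lease; the spare room is part of the primary residence). But applying paragraph (h): (h) is triggered — the coverage ratio is 32%, below the 36% limit. Exception (c) does not apply.
Exception (d) is satisfied on its face — Mira is a registered non-profit; a Small Lessor Declaration is on file. However, paragraph (i) must be considered: (i) operates — the property is publicly advertised. Exception (d) does not apply.
All of (e)'s requirements are met (total rental receipts for the year are $2,200, less than the $2,360 limit; a current General Registration is held). As to paragraphs (j)–(q): (j) would limit (e) — the registered capacity is 3,020 units, below the 3,090 units limit — but (k) sets (j) aside: (k) is engaged — the space is let for business use. (l) would limit (k) — a current Provisional Notice is held — but (m) sets (l) aside: (m) operates against (l): a current Category D Approval is held. (n) would limit (m) — the qualifying period is 245 days, under the 250 days limit — but (o) sets (n) aside: (o) operates against (n): the compliance score is 10 points, less than the 11 points limit. (p) would limit (o) — a current Category 2 Approval is held — but (q) sets (p) aside: (q) applies — a current Provisional Clearance is held. Exception (e) stands.

No — exception (e) applies; Mira is not required to file Form RP-5.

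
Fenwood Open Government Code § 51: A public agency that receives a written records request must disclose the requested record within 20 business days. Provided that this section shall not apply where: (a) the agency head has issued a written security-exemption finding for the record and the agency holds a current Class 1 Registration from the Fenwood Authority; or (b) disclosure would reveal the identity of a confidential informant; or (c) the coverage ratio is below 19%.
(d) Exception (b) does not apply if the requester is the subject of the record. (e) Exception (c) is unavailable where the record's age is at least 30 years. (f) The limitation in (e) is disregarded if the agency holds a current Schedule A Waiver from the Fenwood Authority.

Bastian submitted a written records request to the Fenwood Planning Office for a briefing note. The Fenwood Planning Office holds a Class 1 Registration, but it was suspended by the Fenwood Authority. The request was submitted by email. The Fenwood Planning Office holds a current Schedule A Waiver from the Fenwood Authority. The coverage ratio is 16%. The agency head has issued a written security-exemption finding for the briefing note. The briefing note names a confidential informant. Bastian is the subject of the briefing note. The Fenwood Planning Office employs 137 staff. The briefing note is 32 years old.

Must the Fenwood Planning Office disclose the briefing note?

Exception (a) fails — there is no Class 1 Registration in force.
All of (b)'s requirements are met (the briefing note names a confidential informant). However, paragraph (d) must be considered: (d) operates against (b): Bastian is the subject of the briefing note. (b) is therefore removed.
Exception (c): the coverage ratio is 16%, below the 19% limit — every condition holds. Considering the limiting provisions: (e) operates (the record's age is 32 years, meeting the 30 years threshold), but yields to (f): (f) operates — a current Schedule A Waiver is held. (c) remains available.

No — exception (c) applies; the Fenwood Planning Office is not required to disclose the briefing note.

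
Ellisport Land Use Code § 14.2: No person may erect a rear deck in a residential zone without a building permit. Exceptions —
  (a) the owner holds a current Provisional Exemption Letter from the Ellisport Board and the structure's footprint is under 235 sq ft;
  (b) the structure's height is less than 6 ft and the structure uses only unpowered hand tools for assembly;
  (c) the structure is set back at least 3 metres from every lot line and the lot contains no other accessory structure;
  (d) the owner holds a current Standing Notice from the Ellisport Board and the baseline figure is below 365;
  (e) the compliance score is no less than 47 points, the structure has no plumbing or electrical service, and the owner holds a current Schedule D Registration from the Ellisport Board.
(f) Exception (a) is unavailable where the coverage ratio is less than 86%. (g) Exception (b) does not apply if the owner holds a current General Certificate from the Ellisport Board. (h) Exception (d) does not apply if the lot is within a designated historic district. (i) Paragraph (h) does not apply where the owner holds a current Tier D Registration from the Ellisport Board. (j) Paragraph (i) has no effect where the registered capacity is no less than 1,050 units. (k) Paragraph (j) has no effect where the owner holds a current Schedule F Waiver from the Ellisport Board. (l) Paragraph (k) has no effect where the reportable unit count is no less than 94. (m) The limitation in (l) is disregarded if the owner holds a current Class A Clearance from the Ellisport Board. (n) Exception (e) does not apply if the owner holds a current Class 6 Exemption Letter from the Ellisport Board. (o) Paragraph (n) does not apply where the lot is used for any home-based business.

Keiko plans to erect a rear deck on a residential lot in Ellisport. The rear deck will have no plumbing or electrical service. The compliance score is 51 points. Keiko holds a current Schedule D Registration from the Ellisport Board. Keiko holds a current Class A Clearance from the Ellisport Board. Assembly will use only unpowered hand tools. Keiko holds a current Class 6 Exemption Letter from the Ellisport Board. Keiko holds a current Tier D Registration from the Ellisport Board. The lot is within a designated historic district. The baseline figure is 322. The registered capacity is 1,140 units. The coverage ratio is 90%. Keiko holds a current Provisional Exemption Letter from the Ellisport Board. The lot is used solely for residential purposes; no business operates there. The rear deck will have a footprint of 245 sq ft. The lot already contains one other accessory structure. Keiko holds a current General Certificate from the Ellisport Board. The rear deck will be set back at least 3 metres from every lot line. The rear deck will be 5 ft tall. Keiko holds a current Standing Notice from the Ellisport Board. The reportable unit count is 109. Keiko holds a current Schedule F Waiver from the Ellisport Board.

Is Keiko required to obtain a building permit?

Exception (a) requires that the structure's footprint is under 235 sq ft; but the structure's footprint is 245 sq ft, not under 235 sq ft, so (a) is unavailable.
Exception (b) is satisfied on its face — the structure's height is 5 ft, less than the 6 ft limit; assembly uses only hand tools. But applying paragraph (g): (g) is engaged — a current General Certificate is held. Exception (b) does not apply.
Exception (c) requires that the lot contains no other accessory structure; but the lot already has another accessory structure, so (c) is unavailable.
Exception (d)'s conditions are all satisfied: a current Standing Notice is held; the baseline figure is 322, below the 365 limit. Considering the limiting provisions: (h) would limit (d) — the lot is in a historic district — but (i) sets (h) aside: (i) is engaged — a current Tier D Registration is held. (j) applies (the registered capacity is 1,140 units, meeting the 1,050 units threshold), but is displaced by (k): (k) operates against (j): a current Schedule F Waiver is held. (l) is engaged (the reportable unit count is 109, meeting the 94 threshold), but is set aside by (m): (m) operates against (l): a current Class A Clearance is held. (d) remains available.
Exception (e)'s conditions are all satisfied: the compliance score is 51 points, meeting the 47 points threshold; there is no plumbing or electrical service; a current Schedule D Registration is held. However, paragraphs (n)–(o) must be considered: (n) operates against (e): a current Class 6 Exemption Letter is held. (o), which would lift (n), is not triggered — the lot is solely residential. Exception (e) does not apply.

No — exception (d) applies; Keiko does not need a building permit.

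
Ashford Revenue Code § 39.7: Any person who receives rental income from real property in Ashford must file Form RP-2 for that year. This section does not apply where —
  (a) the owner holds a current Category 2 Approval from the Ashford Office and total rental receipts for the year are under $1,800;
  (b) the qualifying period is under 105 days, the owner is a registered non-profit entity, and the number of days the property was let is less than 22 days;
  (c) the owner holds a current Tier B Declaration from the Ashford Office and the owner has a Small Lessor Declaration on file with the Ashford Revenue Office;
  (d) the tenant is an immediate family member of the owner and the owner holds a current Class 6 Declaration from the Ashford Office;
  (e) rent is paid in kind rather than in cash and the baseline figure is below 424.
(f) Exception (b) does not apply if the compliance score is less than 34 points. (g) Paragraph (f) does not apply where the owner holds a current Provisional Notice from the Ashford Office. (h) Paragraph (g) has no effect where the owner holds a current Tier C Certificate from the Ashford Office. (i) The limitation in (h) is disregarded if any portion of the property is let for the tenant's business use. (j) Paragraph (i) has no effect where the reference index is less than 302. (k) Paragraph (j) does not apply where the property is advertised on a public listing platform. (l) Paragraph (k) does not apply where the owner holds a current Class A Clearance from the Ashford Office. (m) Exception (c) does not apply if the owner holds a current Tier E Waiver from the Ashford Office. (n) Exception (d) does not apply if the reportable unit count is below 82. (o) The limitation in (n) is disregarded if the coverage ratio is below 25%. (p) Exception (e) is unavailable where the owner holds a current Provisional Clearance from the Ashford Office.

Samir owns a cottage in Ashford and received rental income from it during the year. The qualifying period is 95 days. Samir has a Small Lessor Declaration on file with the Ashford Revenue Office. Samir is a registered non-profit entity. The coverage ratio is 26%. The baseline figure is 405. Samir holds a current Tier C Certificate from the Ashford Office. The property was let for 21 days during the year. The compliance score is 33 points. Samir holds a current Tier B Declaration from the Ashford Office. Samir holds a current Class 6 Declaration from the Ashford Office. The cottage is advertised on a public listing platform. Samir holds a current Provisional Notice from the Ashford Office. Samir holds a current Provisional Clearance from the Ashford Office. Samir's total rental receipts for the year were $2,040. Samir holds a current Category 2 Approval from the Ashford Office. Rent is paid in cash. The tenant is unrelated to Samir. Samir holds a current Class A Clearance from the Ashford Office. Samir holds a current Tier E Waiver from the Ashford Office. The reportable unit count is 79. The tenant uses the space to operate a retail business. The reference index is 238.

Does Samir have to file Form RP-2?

Yes — Samir must file Form RP-2.

Exception (a) requires that total rental receipts for the year are under $1,800; but total rental receipts for the year are $2,040, not under $1,800, so (a) is unavailable.
Exception (b) is satisfied on its face — the qualifying period is 95 days, under the 105 days limit; Samir is a registered non-profit; the number of days the property was let is 21 days, less than the 22 days limit. However, paragraphs (f)–(l) must be considered: (f) applies — the compliance score is 33 points, less than the 34 points limit. (g) would limit (f) — a current Provisional Notice is held — but (h) sets (g) aside: (h) operates against (g): a current Tier C Certificate is held. (i) would limit (h) — the space is let for business use — but (j) sets (i) aside: (j) operates against (i): the reference index is 238, less than the 302 limit. (k) is triggered (the property is publicly advertised), but is set aside by (l): (l) applies — a current Class A Clearance is held. (b) is therefore removed.
All of (c)'s requirements are met (a current Tier B Declaration is held; a Small Lessor Declaration is on file). However, paragraph (m) must be considered: (m) operates against (c): a current Tier E Waiver is held. (c) is therefore removed.
Exception (d) does not apply: the tenant is unrelated to the owner.
Exception (e) requires that rent is paid in kind rather than in cash; but rent is paid in cash, so (e) is unavailable.
No exception is made out. Samir falls within the general rule.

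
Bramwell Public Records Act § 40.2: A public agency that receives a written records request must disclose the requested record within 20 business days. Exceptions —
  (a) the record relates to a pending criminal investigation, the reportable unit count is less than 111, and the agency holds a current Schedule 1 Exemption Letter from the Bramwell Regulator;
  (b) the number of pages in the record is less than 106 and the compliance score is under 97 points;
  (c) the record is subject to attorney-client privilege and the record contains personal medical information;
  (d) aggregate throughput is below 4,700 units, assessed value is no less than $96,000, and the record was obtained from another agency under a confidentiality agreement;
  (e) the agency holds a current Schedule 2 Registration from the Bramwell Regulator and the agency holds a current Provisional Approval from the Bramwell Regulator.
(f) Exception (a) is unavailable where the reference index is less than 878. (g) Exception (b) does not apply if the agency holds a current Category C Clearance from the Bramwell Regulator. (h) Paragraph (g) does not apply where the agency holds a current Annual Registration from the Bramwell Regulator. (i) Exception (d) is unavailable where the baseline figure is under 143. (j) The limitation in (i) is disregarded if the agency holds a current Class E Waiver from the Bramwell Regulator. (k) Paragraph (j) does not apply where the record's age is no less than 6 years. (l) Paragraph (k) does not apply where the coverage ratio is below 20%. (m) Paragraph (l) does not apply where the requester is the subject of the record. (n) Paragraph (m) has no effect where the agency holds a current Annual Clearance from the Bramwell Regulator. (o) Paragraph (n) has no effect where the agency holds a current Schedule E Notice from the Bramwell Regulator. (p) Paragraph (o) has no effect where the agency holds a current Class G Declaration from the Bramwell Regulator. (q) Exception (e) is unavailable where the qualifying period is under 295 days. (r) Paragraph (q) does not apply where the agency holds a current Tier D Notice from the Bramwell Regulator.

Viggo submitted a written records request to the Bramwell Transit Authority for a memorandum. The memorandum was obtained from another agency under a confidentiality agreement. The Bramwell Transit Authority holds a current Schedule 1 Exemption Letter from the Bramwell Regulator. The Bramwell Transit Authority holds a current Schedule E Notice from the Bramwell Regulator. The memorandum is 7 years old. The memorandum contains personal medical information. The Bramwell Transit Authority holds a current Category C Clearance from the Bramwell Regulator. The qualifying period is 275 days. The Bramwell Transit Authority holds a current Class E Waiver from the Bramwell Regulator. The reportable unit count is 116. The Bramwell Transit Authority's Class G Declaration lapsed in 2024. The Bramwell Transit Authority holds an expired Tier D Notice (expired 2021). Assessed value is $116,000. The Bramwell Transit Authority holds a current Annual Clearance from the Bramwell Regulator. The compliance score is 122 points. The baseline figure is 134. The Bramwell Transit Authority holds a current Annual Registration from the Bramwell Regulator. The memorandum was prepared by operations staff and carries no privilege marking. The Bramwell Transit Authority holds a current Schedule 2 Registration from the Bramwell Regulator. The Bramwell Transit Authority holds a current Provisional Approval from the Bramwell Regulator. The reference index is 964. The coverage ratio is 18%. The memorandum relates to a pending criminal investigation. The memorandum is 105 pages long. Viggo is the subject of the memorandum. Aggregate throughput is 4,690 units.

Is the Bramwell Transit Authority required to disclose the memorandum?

Yes — the Bramwell Transit Authority must disclose the memorandum.

Exception (a) requires that the reportable unit count is less than 111; but the reportable unit count is 116, not less than 111, so (a) is unavailable.
Exception (b) does not apply: the compliance score is 122 points, not under 97 points.
Exception (c) requires that the record is subject to attorney-client privilege; but the memorandum carries no privilege marking, so (c) is unavailable.
Exception (d)'s conditions are all satisfied: aggregate throughput is 4,690 units, below the 4,700 units limit; assessed value is $116,000, meeting the $96,000 threshold; the memorandum was obtained under a confidentiality agreement. Turning to paragraphs (i)–(p): (i) operates against (d): the baseline figure is 134, under the 143 limit. (j) would limit (i) — a current Class E Waiver is held — but (k) sets (j) aside: (k) operates against (j): the record's age is 7 years, meeting the 6 years threshold. (l) would limit (k) — the coverage ratio is 18%, below the 20% limit — but (m) sets (l) aside: (m) applies — Viggo is the subject of the memorandum. (n) would limit (m) — a current Annual Clearance is held — but (o) sets (n) aside: (o) operates against (n): a current Schedule E Notice is held. (p) is inapplicable (there is no Class G Declaration in force), so (o) stands. (d) is therefore removed.
Exception (e): a current Schedule 2 Registration is held; a current Provisional Approval is held — every condition holds. Turning to paragraphs (q)–(r): (q) operates against (e): the qualifying period is 275 days, under the 295 days limit. (r), which would lift (q), is not engaged — no current Tier D Notice is held. So (e) is unavailable.
None of the exceptions is available; § 40.2 applies in full.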